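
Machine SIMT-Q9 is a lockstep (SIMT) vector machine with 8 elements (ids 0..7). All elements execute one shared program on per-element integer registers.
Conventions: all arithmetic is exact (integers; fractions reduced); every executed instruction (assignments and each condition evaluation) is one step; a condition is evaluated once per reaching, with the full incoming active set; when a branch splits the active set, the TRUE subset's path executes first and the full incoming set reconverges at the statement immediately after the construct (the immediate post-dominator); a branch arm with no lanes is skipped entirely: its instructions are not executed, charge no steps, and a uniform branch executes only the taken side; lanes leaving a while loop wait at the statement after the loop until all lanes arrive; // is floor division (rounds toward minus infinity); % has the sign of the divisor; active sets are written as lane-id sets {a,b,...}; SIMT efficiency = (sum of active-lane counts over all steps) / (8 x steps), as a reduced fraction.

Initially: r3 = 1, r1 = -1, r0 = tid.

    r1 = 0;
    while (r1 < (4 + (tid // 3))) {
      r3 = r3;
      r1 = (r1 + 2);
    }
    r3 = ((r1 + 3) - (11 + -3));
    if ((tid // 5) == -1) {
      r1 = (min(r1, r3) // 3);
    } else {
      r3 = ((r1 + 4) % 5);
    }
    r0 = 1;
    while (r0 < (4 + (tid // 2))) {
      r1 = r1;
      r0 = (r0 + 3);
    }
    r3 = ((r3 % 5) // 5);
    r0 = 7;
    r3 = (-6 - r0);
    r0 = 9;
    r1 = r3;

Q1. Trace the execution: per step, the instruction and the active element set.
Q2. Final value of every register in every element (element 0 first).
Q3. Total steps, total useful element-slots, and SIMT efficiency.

step 0: r1 <- 0                      {0,1,2,3,4,5,6,7}
step 1: eval (r1 < (4 + (tid // 3))) {0,1,2,3,4,5,6,7}
step 2: r3 <- r3                     {0,1,2,3,4,5,6,7}
step 3: r1 <- (r1 + 2)               {0,1,2,3,4,5,6,7}
step 4: eval (r1 < (4 + (tid // 3))) {0,1,2,3,4,5,6,7}
step 5: r3 <- r3                     {0,1,2,3,4,5,6,7}
step 6: r1 <- (r1 + 2)               {0,1,2,3,4,5,6,7}
step 7: eval (r1 < (4 + (tid // 3))) {0,1,2,3,4,5,6,7}
step 8: r3 <- r3                     {3,4,5,6,7}
step 9: r1 <- (r1 + 2)               {3,4,5,6,7}
step 10: eval (r1 < (4 + (tid // 3))) {3,4,5,6,7}
step 11: r3 <- ((r1 + 3) - (11 + -3)) {0,1,2,3,4,5,6,7}
step 12: eval ((tid // 5) == -1)      {0,1,2,3,4,5,6,7}
step 13: r3 <- ((r1 + 4) % 5)         {0,1,2,3,4,5,6,7}
step 14: r0 <- 1                      {0,1,2,3,4,5,6,7}
step 15: eval (r0 < (4 + (tid // 2))) {0,1,2,3,4,5,6,7}
step 16: r1 <- r1                     {0,1,2,3,4,5,6,7}
step 17: r0 <- (r0 + 3)               {0,1,2,3,4,5,6,7}
step 18: eval (r0 < (4 + (tid // 2))) {0,1,2,3,4,5,6,7}
step 19: r1 <- r1                     {2,3,4,5,6,7}
step 20: r0 <- (r0 + 3)               {2,3,4,5,6,7}
step 21: eval (r0 < (4 + (tid // 2))) {2,3,4,5,6,7}
step 22: r3 <- ((r3 % 5) // 5)        {0,1,2,3,4,5,6,7}
step 23: r0 <- 7                      {0,1,2,3,4,5,6,7}
step 24: r3 <- (-6 - r0)              {0,1,2,3,4,5,6,7}
step 25: r0 <- 9                      {0,1,2,3,4,5,6,7}
step 26: r1 <- r3                     {0,1,2,3,4,5,6,7}

Answer: 27 steps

r3: -13,-13,-13,-13,-13,-13,-13,-13
r1: -13,-13,-13,-13,-13,-13,-13,-13
r0: 9,9,9,9,9,9,9,9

steps = 27; useful = 201; efficiency = 201/216 = 67/72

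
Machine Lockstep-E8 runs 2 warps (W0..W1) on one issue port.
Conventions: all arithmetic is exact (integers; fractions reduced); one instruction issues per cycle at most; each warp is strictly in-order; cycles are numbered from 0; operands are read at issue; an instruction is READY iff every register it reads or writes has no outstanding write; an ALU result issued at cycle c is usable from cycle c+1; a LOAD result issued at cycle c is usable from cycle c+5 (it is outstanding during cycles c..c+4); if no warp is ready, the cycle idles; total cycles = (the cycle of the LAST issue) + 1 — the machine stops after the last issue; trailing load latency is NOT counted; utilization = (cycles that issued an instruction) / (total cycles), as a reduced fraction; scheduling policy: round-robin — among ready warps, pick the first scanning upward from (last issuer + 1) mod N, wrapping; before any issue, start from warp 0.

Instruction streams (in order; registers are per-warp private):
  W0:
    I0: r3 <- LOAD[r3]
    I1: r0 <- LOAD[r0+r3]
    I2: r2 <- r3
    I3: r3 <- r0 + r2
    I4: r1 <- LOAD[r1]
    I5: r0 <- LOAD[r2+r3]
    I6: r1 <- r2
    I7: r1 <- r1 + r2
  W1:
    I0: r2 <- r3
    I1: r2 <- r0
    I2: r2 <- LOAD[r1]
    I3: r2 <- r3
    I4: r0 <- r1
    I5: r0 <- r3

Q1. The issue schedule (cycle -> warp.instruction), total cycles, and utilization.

cycle 0: W0.I0
cycle 1: W1.I0
cycle 2: W1.I1
cycle 3: W1.I2
cycle 4: idle
cycle 5: W0.I1
cycle 6: W0.I2
cycle 7: idle
cycle 8: W1.I3
cycle 9: W1.I4
cycle 10: W0.I3
cycle 11: W1.I5
cycle 12: W0.I4
cycle 13: W0.I5
cycle 14: idle
cycle 15: idle
cycle 16: idle
cycle 17: W0.I6
cycle 18: W0.I7

Answer: 19 cycles, utilization 14/19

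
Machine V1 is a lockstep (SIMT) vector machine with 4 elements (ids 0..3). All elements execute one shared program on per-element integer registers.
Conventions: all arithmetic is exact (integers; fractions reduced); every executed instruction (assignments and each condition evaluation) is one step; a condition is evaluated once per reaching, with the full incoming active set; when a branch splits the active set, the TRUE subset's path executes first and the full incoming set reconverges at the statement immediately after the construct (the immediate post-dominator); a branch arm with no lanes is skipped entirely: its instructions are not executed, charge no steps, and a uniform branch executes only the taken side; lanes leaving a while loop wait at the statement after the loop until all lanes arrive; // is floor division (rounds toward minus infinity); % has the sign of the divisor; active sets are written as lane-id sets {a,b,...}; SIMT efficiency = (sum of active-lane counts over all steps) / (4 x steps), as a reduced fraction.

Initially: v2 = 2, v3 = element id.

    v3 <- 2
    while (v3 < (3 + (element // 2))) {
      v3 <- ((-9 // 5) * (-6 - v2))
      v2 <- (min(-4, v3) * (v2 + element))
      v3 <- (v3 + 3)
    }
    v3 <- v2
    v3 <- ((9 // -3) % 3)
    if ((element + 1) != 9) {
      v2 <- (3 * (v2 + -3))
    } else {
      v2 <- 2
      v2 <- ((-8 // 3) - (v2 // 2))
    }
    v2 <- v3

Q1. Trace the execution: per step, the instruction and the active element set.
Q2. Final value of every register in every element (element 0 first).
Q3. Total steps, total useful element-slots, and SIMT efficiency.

step 0: v3 <- 2                      {0,1,2,3}
step 1: eval (v3 < (3 + (element // 2))) {0,1,2,3}
step 2: v3 <- ((-9 // 5) * (-6 - v2)) {0,1,2,3}
step 3: v2 <- (min(-4, v3) * (v2 + element)) {0,1,2,3}
step 4: v3 <- (v3 + 3)               {0,1,2,3}
step 5: eval (v3 < (3 + (element // 2))) {0,1,2,3}
step 6: v3 <- v2                     {0,1,2,3}
step 7: v3 <- ((9 // -3) % 3)        {0,1,2,3}
step 8: eval ((element + 1) != 9)    {0,1,2,3}
step 9: v2 <- (3 * (v2 + -3))        {0,1,2,3}
step 10: v2 <- v3                     {0,1,2,3}

Answer: 11 steps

v2: 0,0,0,0
v3: 0,0,0,0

steps = 11; useful = 44; efficiency = 44/44 = 1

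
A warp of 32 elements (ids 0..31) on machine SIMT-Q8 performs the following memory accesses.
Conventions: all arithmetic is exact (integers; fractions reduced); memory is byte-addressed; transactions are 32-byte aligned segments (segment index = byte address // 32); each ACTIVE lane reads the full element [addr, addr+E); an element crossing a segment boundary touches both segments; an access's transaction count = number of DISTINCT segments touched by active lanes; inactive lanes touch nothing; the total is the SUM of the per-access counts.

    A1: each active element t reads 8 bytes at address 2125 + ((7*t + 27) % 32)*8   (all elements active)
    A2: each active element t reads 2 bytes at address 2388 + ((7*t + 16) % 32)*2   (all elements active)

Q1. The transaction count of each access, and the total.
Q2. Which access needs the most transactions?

A1: 9 transactions
A2: 3 transactions

Answer: 9,3; total 12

Answer: A1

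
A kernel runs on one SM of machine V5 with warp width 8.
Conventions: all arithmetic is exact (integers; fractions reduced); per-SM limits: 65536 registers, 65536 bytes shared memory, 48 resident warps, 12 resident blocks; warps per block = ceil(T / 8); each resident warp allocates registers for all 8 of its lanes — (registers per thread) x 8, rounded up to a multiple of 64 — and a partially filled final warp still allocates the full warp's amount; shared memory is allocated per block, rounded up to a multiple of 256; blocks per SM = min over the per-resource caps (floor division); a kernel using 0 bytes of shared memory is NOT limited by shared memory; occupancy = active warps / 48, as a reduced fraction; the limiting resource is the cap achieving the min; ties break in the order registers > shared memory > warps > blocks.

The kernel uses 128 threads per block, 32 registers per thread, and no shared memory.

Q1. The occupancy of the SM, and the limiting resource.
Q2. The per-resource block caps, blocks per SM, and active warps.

Answer: occupancy 1, limited by warps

registers: 16 blocks
shared memory: no limit (kernel uses none)
warps: 3 blocks
blocks: 12 blocks

Answer: 3 blocks, 48 active warps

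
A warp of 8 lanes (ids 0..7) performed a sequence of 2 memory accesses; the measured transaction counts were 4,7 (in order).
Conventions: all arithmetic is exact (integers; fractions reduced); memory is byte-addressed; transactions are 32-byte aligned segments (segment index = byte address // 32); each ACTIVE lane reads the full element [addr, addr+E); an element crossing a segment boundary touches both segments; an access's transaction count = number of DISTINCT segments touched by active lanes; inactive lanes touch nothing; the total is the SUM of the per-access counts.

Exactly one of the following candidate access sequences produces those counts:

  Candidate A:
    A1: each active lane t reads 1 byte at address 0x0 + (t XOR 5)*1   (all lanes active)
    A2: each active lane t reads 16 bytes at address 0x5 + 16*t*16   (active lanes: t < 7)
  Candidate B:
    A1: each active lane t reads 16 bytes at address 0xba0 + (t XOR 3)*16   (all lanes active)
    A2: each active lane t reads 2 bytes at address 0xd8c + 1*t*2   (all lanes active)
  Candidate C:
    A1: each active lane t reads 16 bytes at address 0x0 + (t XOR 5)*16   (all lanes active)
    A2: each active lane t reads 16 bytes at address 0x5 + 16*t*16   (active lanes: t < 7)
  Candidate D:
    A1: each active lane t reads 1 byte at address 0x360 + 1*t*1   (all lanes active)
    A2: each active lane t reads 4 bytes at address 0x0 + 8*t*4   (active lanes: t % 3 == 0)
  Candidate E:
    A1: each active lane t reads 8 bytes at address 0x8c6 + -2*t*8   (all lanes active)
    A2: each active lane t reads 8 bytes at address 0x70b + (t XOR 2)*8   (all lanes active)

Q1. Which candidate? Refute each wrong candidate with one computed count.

A: A1 gives 1 transaction, not 4
B: A2 gives 1 transaction, not 7
D: A1 gives 1 transaction, not 4
E: A1 gives 5 transactions, not 4
C: all counts match (4,7)

Answer: C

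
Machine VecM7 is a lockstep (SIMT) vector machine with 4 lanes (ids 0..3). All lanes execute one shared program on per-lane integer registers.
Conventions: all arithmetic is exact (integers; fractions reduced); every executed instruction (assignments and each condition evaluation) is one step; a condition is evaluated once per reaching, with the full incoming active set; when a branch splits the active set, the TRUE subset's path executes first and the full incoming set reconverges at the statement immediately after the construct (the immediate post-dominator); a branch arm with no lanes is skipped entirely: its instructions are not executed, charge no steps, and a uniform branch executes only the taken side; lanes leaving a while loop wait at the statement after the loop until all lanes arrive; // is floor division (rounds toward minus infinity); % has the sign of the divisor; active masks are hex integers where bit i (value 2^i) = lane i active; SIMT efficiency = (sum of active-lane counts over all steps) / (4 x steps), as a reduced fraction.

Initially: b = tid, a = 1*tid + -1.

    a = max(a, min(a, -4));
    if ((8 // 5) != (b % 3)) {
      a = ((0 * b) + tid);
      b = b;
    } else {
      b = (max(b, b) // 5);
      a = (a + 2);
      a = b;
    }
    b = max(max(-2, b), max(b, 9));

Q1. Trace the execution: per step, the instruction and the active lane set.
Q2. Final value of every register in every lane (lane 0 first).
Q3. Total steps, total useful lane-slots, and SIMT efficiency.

step 0: a <- max(a, min(a, -4))      0xf
step 1: eval ((8 // 5) != (b % 3))   0xf
step 2: a <- ((0 * b) + tid)         0xd
step 3: b <- b                       0xd
step 4: b <- (max(b, b) // 5)        0x2
step 5: a <- (a + 2)                 0x2
step 6: a <- b                       0x2
step 7: b <- max(max(-2, b), max(b, 9)) 0xf

Answer: 8 steps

b: 9,9,9,9
a: 0,0,2,3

steps = 8; useful = 21; efficiency = 21/32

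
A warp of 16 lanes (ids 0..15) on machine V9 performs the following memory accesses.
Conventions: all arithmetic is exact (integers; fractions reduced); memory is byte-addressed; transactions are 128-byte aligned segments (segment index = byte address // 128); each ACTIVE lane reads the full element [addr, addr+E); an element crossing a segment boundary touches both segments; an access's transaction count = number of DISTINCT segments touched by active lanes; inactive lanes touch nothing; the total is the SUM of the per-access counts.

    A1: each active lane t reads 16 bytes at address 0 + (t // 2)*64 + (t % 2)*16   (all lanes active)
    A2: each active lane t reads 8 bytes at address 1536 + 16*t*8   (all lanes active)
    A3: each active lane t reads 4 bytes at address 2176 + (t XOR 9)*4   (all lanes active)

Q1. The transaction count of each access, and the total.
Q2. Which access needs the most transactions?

A1: 4 transactions
A2: 16 transactions
A3: 1 transaction

Answer: 4,16,1; total 21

Answer: A2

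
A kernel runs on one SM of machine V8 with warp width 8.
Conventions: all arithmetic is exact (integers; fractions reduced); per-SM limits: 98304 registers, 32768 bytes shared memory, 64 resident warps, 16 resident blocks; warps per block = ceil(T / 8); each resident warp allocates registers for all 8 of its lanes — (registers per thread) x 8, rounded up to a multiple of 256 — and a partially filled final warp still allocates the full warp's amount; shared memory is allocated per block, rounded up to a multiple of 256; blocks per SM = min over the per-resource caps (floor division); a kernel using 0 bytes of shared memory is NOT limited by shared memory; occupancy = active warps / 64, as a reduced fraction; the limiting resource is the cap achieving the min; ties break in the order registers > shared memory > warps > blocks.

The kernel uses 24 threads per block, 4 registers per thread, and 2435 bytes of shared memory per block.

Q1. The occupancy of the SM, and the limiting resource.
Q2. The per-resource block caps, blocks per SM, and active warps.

Answer: occupancy 9/16, limited by shared memory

registers: 128 blocks
shared memory: 12 blocks
warps: 21 blocks
blocks: 16 blocks

Answer: 12 blocks, 36 active warps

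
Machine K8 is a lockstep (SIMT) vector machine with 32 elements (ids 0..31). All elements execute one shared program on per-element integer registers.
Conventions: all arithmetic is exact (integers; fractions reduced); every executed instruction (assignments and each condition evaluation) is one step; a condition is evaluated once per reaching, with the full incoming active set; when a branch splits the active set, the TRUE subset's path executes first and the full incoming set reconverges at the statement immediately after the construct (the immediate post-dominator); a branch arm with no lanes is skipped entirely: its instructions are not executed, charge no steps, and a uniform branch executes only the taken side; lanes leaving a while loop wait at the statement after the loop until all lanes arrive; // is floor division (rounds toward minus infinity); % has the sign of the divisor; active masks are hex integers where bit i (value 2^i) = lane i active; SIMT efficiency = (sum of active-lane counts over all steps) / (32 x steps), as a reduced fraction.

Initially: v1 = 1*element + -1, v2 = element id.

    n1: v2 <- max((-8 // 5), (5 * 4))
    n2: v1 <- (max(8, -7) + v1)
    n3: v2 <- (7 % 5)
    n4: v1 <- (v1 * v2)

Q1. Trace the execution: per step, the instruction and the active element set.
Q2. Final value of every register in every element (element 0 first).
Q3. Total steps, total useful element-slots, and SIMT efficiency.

step 0: v2 <- max((-8 // 5), (5 * 4)) 0xffffffff
step 1: v1 <- (max(8, -7) + v1)      0xffffffff
step 2: v2 <- (7 % 5)                0xffffffff
step 3: v1 <- (v1 * v2)              0xffffffff

Answer: 4 steps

v1: 14,16,18,20,22,24,26,28,30,32,34,36,38,40,42,44,46,48,50,52,54,56,58,60,62,64,66,68,70,72,74,76
v2: 2,2,2,2,2,2,2,2,2,2,2,2,2,2,2,2,2,2,2,2,2,2,2,2,2,2,2,2,2,2,2,2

steps = 4; useful = 128; efficiency = 128/128 = 1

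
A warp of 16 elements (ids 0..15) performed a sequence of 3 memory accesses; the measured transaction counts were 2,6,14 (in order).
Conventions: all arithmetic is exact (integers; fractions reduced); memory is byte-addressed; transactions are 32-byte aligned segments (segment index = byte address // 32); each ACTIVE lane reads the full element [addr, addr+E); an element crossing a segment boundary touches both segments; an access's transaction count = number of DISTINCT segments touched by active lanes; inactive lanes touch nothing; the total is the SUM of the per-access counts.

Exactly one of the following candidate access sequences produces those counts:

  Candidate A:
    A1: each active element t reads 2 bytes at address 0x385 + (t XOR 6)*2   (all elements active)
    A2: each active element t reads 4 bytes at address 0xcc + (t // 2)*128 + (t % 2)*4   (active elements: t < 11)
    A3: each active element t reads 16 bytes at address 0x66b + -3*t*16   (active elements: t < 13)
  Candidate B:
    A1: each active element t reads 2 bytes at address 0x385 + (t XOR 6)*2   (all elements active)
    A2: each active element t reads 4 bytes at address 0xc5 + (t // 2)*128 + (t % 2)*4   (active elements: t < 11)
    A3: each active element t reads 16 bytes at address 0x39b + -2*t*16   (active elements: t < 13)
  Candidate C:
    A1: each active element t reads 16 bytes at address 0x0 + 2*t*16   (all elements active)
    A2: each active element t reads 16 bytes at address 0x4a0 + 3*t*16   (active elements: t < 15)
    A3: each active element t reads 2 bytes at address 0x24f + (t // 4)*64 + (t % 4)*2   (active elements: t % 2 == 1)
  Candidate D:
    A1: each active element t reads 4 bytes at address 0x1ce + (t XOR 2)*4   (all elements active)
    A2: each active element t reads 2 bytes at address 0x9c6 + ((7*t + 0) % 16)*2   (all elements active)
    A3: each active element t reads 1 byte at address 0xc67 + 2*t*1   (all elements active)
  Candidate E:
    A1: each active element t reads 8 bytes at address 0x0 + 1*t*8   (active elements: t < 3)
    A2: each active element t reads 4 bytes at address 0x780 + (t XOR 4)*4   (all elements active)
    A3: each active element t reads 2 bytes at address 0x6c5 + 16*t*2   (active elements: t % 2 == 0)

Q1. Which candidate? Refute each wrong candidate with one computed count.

A: A3 gives 19 transactions, not 14
C: A1 gives 16 transactions, not 2
D: A1 gives 3 transactions, not 2
E: A1 gives 1 transaction, not 2
B: all counts match (2,6,14)

Answer: B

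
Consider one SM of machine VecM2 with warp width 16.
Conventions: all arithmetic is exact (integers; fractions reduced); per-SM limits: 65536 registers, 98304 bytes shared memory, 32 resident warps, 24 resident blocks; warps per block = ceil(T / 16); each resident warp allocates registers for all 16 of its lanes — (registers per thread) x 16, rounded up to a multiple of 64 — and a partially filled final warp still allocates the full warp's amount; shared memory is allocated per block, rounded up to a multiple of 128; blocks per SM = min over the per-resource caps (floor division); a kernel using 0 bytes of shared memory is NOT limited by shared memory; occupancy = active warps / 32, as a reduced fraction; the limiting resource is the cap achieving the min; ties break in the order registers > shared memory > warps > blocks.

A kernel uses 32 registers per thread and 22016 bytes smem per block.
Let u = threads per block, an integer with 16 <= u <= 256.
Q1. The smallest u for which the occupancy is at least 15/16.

Answer: u = 113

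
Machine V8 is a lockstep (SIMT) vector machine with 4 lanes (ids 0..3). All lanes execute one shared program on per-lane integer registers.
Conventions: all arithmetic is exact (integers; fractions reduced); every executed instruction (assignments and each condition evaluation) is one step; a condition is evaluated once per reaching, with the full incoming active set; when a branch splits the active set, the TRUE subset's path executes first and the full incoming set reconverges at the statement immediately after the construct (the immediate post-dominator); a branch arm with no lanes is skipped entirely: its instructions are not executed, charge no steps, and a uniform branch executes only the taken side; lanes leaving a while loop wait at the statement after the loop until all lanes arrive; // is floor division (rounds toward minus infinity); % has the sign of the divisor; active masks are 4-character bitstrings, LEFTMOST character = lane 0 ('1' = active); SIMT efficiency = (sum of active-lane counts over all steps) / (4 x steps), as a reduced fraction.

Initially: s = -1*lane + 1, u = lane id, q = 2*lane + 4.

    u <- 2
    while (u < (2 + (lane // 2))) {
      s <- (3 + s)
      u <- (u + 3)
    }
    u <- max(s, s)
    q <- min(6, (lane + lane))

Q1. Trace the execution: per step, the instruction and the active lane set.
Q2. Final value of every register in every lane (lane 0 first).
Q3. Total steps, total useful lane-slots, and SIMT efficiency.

step 0: u <- 2                       1111
step 1: eval (u < (2 + (lane // 2))) 1111
step 2: s <- (3 + s)                 0011
step 3: u <- (u + 3)                 0011
step 4: eval (u < (2 + (lane // 2))) 0011
step 5: u <- max(s, s)               1111
step 6: q <- min(6, (lane + lane))   1111

Answer: 7 steps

s: 1,0,2,1
u: 1,0,2,1
q: 0,2,4,6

steps = 7; useful = 22; efficiency = 22/28 = 11/14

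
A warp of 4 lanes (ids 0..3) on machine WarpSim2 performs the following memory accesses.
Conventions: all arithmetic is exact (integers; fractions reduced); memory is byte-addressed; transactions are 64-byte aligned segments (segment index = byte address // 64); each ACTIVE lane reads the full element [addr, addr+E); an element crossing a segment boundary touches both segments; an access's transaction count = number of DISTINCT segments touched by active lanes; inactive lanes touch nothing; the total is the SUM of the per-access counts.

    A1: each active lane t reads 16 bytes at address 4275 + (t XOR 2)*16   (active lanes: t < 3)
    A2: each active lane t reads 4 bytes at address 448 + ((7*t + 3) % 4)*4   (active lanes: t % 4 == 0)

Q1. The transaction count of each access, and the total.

A1: 2 transactions
A2: 1 transaction

Answer: 2,1; total 3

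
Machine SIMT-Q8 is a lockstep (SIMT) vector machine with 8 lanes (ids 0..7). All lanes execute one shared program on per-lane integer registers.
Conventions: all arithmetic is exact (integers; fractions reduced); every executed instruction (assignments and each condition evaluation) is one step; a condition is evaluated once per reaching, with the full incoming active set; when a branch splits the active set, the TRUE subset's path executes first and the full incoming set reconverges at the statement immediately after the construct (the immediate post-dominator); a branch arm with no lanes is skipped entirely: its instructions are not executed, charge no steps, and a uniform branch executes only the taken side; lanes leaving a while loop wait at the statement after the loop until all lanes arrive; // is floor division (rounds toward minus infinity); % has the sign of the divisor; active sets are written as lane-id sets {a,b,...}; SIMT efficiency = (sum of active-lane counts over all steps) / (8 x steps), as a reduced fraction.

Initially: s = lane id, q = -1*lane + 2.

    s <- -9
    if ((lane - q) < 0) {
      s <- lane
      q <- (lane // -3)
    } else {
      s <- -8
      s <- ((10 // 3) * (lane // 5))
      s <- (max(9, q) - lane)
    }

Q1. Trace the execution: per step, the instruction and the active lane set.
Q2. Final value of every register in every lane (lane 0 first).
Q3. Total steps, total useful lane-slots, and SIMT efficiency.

step 0: s <- -9                      {0,1,2,3,4,5,6,7}
step 1: eval ((lane - q) < 0)        {0,1,2,3,4,5,6,7}
step 2: s <- lane                    {0}
step 3: q <- (lane // -3)            {0}
step 4: s <- -8                      {1,2,3,4,5,6,7}
step 5: s <- ((10 // 3) * (lane // 5)) {1,2,3,4,5,6,7}
step 6: s <- (max(9, q) - lane)      {1,2,3,4,5,6,7}

Answer: 7 steps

s: 0,8,7,6,5,4,3,2
q: 0,1,0,-1,-2,-3,-4,-5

steps = 7; useful = 39; efficiency = 39/56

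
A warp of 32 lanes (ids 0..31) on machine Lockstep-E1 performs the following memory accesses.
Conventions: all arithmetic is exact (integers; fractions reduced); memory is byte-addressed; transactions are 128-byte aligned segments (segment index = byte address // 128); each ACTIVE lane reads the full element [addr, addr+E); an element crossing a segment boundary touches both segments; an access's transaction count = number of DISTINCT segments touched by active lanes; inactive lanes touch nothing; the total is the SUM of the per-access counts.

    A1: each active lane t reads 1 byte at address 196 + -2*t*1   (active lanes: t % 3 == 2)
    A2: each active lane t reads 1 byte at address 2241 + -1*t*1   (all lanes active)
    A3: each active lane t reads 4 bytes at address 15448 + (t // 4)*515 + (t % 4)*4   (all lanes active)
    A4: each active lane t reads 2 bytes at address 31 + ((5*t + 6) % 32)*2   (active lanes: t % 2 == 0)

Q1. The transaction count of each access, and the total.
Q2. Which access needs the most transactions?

A1: 1 transaction
A2: 1 transaction
A3: 8 transactions
A4: 1 transaction

Answer: 1,1,8,1; total 11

Answer: A3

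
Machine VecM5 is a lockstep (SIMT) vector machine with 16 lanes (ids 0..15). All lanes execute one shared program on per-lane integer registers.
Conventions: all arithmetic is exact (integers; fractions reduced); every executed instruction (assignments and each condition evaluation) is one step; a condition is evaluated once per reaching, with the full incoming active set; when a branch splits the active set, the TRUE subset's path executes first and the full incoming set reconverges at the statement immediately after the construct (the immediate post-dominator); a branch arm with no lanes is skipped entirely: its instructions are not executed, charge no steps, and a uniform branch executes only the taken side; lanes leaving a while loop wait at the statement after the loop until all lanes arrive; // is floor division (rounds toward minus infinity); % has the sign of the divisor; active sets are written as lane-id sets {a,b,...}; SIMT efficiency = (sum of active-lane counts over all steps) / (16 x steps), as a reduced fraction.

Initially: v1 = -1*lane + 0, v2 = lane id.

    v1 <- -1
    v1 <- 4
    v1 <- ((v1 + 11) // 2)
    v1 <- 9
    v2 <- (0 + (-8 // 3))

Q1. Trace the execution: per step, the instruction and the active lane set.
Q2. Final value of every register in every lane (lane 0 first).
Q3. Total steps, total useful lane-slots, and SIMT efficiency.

step 0: v1 <- -1                     {0,1,2,3,4,5,6,7,8,9,10,11,12,13,14,15}
step 1: v1 <- 4                      {0,1,2,3,4,5,6,7,8,9,10,11,12,13,14,15}
step 2: v1 <- ((v1 + 11) // 2)       {0,1,2,3,4,5,6,7,8,9,10,11,12,13,14,15}
step 3: v1 <- 9                      {0,1,2,3,4,5,6,7,8,9,10,11,12,13,14,15}
step 4: v2 <- (0 + (-8 // 3))        {0,1,2,3,4,5,6,7,8,9,10,11,12,13,14,15}

Answer: 5 steps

v1: 9,9,9,9,9,9,9,9,9,9,9,9,9,9,9,9
v2: -3,-3,-3,-3,-3,-3,-3,-3,-3,-3,-3,-3,-3,-3,-3,-3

steps = 5; useful = 80; efficiency = 80/80 = 1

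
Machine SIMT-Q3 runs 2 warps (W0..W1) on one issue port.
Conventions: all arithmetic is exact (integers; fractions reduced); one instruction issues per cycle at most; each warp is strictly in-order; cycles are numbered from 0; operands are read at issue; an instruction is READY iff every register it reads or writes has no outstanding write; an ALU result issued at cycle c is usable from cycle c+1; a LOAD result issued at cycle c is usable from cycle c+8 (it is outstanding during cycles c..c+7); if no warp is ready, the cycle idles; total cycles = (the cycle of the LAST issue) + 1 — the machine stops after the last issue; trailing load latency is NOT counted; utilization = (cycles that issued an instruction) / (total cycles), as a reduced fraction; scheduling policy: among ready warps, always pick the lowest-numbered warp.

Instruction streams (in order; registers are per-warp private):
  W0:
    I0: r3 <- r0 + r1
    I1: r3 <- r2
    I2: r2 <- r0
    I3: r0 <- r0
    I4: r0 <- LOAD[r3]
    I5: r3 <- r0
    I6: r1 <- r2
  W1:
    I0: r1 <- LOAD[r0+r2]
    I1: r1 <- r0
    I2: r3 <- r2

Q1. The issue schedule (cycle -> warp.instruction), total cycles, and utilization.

cycle 0: W0.I0
cycle 1: W0.I1
cycle 2: W0.I2
cycle 3: W0.I3
cycle 4: W0.I4
cycle 5: W1.I0
cycle 6: idle
cycle 7: idle
cycle 8: idle
cycle 9: idle
cycle 10: idle
cycle 11: idle
cycle 12: W0.I5
cycle 13: W0.I6
cycle 14: W1.I1
cycle 15: W1.I2

Answer: 16 cycles, utilization 5/8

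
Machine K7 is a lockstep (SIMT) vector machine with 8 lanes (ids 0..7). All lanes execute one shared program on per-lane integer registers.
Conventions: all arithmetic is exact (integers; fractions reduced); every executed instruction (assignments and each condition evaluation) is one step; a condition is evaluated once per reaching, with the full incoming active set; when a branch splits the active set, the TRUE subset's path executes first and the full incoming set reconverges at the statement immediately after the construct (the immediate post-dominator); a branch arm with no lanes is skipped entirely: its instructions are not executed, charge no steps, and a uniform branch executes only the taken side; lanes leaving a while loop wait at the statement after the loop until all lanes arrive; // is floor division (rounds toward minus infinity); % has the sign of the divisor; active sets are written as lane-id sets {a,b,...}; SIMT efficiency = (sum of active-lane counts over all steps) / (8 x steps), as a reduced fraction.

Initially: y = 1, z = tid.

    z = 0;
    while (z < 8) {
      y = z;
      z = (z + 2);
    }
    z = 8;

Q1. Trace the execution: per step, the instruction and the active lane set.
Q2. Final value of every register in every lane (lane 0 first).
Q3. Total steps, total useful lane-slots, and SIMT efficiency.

step 0: z <- 0                       {0,1,2,3,4,5,6,7}
step 1: eval (z < 8)                 {0,1,2,3,4,5,6,7}
step 2: y <- z                       {0,1,2,3,4,5,6,7}
step 3: z <- (z + 2)                 {0,1,2,3,4,5,6,7}
step 4: eval (z < 8)                 {0,1,2,3,4,5,6,7}
step 5: y <- z                       {0,1,2,3,4,5,6,7}
step 6: z <- (z + 2)                 {0,1,2,3,4,5,6,7}
step 7: eval (z < 8)                 {0,1,2,3,4,5,6,7}
step 8: y <- z                       {0,1,2,3,4,5,6,7}
step 9: z <- (z + 2)                 {0,1,2,3,4,5,6,7}
step 10: eval (z < 8)                 {0,1,2,3,4,5,6,7}
step 11: y <- z                       {0,1,2,3,4,5,6,7}
step 12: z <- (z + 2)                 {0,1,2,3,4,5,6,7}
step 13: eval (z < 8)                 {0,1,2,3,4,5,6,7}
step 14: z <- 8                       {0,1,2,3,4,5,6,7}

Answer: 15 steps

y: 6,6,6,6,6,6,6,6
z: 8,8,8,8,8,8,8,8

steps = 15; useful = 120; efficiency = 120/120 = 1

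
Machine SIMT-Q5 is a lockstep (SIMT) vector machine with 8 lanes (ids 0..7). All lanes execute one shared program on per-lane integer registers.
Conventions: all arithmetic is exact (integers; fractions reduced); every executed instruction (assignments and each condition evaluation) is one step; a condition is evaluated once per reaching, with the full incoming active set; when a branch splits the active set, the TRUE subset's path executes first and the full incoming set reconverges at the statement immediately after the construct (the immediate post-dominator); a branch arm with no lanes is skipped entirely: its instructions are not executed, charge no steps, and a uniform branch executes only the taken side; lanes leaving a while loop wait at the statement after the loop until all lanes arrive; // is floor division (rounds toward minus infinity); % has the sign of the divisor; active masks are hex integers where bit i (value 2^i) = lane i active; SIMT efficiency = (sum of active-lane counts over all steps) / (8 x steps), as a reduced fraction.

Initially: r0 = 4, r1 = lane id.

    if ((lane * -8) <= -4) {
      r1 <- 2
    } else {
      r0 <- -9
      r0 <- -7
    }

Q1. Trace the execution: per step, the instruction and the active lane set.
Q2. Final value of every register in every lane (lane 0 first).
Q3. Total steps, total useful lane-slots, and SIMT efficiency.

step 0: eval ((lane * -8) <= -4)     0xff
step 1: r1 <- 2                      0xfe
step 2: r0 <- -9                     0x01
step 3: r0 <- -7                     0x01

Answer: 4 steps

r0: -7,4,4,4,4,4,4,4
r1: 0,2,2,2,2,2,2,2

steps = 4; useful = 17; efficiency = 17/32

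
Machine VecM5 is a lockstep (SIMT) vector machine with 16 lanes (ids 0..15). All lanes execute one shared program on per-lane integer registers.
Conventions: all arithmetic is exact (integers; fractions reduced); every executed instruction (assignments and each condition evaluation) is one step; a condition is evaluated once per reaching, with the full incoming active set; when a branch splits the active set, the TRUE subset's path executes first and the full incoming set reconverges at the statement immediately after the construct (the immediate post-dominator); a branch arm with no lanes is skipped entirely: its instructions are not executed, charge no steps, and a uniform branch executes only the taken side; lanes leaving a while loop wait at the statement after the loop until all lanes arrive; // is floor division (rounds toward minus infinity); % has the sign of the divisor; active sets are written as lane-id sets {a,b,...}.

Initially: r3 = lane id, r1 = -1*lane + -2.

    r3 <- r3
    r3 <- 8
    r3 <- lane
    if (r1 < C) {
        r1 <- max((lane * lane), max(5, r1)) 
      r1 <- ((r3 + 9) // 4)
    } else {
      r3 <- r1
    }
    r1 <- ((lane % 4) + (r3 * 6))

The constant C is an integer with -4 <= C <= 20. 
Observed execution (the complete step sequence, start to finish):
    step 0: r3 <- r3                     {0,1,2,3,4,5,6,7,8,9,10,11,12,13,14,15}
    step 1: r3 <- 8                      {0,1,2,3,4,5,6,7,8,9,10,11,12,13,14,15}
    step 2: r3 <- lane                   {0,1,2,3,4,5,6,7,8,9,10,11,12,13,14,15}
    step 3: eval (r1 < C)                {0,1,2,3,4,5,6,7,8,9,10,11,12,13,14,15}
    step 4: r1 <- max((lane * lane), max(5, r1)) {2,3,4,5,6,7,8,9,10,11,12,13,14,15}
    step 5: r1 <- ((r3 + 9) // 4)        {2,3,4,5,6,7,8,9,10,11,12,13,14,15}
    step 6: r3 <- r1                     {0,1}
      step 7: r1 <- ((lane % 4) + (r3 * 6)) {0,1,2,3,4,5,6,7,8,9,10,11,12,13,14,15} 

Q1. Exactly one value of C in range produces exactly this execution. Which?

Answer: C = -3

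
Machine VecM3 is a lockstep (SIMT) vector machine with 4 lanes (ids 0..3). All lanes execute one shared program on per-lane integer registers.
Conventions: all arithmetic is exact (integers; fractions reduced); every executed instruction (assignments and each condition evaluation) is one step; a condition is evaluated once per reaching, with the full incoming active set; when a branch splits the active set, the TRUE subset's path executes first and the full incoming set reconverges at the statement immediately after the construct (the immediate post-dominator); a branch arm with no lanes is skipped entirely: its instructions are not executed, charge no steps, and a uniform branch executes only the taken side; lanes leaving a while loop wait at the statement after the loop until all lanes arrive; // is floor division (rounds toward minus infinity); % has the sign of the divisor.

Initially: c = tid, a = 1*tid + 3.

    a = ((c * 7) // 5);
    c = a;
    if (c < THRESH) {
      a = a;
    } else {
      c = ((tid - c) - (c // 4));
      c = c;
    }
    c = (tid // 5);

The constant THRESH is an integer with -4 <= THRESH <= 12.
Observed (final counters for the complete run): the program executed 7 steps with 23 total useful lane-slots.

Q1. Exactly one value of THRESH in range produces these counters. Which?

Answer: THRESH = 1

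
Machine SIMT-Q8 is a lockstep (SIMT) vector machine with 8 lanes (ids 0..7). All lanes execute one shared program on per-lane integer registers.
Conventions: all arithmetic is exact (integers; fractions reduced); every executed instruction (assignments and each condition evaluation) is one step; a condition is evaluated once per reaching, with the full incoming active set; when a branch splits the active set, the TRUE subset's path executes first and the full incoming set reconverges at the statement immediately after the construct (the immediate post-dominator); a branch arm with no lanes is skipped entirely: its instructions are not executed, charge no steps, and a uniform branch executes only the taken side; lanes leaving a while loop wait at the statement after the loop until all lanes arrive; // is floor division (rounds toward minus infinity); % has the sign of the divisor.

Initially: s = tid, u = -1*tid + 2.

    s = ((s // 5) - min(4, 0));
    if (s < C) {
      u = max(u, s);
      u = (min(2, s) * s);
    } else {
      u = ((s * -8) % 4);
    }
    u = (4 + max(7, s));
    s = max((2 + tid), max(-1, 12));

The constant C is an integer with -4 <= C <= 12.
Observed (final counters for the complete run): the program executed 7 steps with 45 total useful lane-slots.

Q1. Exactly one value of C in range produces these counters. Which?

Answer: C = 1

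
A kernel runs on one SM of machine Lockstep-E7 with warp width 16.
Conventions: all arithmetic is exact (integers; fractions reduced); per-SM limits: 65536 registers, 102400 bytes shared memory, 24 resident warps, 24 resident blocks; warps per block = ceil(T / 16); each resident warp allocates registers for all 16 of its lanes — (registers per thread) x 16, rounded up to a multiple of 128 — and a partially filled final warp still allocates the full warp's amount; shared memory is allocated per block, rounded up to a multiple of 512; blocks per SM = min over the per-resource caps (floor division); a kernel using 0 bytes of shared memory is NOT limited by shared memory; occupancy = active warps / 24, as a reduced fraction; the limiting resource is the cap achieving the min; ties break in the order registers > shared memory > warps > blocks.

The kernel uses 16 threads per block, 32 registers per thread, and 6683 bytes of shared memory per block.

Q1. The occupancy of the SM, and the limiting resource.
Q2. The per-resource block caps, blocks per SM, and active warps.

Answer: occupancy 7/12, limited by shared memory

registers: 128 blocks
shared memory: 14 blocks
warps: 24 blocks
blocks: 24 blocks

Answer: 14 blocks, 14 active warps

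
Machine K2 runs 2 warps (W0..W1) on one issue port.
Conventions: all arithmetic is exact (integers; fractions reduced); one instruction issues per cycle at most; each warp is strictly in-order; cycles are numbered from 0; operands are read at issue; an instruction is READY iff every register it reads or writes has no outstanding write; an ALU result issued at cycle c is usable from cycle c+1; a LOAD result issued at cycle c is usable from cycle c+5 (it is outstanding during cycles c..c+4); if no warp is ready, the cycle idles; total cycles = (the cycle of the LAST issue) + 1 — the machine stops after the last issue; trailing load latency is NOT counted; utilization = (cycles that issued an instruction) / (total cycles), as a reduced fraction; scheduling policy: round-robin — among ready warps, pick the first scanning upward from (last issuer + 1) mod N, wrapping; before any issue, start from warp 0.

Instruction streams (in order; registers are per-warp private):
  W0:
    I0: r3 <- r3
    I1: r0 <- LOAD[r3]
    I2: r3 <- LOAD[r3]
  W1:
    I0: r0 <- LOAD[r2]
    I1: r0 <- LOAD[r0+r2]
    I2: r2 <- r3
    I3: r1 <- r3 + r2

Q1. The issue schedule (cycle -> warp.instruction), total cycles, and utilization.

cycle 0: W0.I0
cycle 1: W1.I0
cycle 2: W0.I1
cycle 3: W0.I2
cycle 4: idle
cycle 5: idle
cycle 6: W1.I1
cycle 7: W1.I2
cycle 8: W1.I3

Answer: 9 cycles, utilization 7/9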